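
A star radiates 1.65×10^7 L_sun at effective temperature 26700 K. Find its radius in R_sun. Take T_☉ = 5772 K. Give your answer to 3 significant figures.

R/R_☉ = √(L/L_☉) / (T/T_☉)² = √(1.65×10^7) / (4.626)²
       = 4062 / 21.40 = 189.8.

190 R_sun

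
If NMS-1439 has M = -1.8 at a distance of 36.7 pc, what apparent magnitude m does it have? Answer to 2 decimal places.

m = M + 5 log₁₀(d/10 pc) = -1.8 + 5 log₁₀(36.7/10)
  = -1.8 + 5 × 0.565 = -1.8 + 2.82 = 1.02.

1.02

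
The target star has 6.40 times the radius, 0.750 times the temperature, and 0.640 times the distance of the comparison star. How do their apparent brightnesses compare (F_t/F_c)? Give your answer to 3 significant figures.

31.6

L_t/L_c = (R_t/R_c)²(T_t/T_c)⁴ = (6.40)² × (0.750)⁴ = 12.96.
F_t/F_c = (L_t/L_c)/(d_t/d_c)² = 12.96 / (0.640)² = 31.64.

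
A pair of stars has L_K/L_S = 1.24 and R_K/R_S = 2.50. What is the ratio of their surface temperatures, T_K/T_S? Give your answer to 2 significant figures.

0.67

L ∝ R²T⁴ gives T ∝ (L/R²)^(1/4), so
T_K/T_S = (1.24 / 2.50²)^(1/4) = (0.1984)^(1/4) = 0.6674.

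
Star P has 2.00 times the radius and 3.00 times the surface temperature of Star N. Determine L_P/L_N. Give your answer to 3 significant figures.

324

From the Stefan–Boltzmann law, L ∝ R²T⁴, so
L_P/L_N = (R_P/R_N)² (T_P/T_N)⁴ = (2.00)² × (3.00)⁴ = 4.000 × 81.00 = 324.0.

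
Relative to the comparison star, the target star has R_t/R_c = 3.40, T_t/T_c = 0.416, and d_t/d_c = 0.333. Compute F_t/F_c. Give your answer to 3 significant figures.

3.12

L_t/L_c = (R_t/R_c)²(T_t/T_c)⁴ = (3.40)² × (0.416)⁴ = 0.3462.
F_t/F_c = (L_t/L_c)/(d_t/d_c)² = 0.3462 / (0.333)² = 3.122.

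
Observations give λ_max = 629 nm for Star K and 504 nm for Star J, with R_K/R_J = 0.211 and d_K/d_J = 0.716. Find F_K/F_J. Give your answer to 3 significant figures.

0.0358

Wien's law: T_K/T_J = λ_J/λ_K = 504/629 = 0.8013.
L_K/L_J = (R_K/R_J)²(T_K/T_J)⁴ = (0.211)²(0.8013)⁴ = 0.01835.
F_K/F_J = (L_K/L_J)/(d_K/d_J)² = 0.01835/(0.716)² = 0.03580.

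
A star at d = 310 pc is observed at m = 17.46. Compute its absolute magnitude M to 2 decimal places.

M = m − 5 log₁₀(d/10 pc) = 17.46 − 5 log₁₀(310/10)
  = 17.46 − 5 × 1.491 = 17.46 − 7.46 = 10.00.

10.00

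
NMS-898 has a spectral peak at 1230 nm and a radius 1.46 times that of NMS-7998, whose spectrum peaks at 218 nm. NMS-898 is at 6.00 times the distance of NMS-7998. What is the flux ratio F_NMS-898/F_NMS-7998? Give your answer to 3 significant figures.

Wien's law: T_NMS-898/T_NMS-7998 = λ_NMS-7998/λ_NMS-898 = 218/1230 = 0.1772.
L_NMS-898/L_NMS-7998 = (R_NMS-898/R_NMS-7998)²(T_NMS-898/T_NMS-7998)⁴ = (1.46)²(0.1772)⁴ = 0.002103.
F_NMS-898/F_NMS-7998 = (L_NMS-898/L_NMS-7998)/(d_NMS-898/d_NMS-7998)² = 0.002103/(6.00)² = 5.843×10^-5.

5.84×10^-5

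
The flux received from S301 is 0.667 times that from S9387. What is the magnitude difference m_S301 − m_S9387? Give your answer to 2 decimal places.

m_S301 − m_S9387 = −2.5 log₁₀(F_S301/F_S9387) = −2.5 log₁₀(0.667) = −2.5 × (-0.176) = 0.440.

0.44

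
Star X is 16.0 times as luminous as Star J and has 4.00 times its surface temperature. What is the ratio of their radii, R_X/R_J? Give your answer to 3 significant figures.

L ∝ R²T⁴ gives R ∝ √L / T², so
R_X/R_J = √(16.0) / (4.00)² = 4.000 / 16.00 = 0.2500.

0.250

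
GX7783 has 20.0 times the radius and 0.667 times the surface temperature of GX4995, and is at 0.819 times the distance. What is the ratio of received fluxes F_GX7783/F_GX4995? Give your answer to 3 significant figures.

118

L_GX7783/L_GX4995 = (R_GX7783/R_GX4995)²(T_GX7783/T_GX4995)⁴ = (20.0)² × (0.667)⁴ = 79.17.
F_GX7783/F_GX4995 = (L_GX7783/L_GX4995)/(d_GX7783/d_GX4995)² = 79.17 / (0.819)² = 118.0.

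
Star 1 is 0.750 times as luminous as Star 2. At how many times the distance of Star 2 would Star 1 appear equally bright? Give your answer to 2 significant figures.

Equal flux requires L_1/d_1² = L_2/d_2², so d_1/d_2 = √(L_1/L_2)
= √(0.750) = 0.8660.

0.87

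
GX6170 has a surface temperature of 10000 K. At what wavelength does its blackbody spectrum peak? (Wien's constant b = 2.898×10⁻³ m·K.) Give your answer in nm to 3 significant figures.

λ_max = b/T = 2.898×10⁻³ / 10000 = 2.90×10^-7 m = 289.8 nm.

290 nm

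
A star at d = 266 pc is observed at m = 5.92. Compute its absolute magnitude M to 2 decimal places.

M = m − 5 log₁₀(d/10 pc) = 5.92 − 5 log₁₀(266/10)
  = 5.92 − 5 × 1.425 = 5.92 − 7.12 = -1.20.

-1.20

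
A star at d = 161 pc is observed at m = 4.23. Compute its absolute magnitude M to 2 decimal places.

M = m − 5 log₁₀(d/10 pc) = 4.23 − 5 log₁₀(161/10)
  = 4.23 − 5 × 1.207 = 4.23 − 6.03 = -1.80.

-1.80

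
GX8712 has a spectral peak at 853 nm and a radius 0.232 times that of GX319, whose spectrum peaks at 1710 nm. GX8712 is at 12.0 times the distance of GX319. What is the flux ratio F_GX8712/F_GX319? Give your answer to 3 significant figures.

Wien's law: T_GX8712/T_GX319 = λ_GX319/λ_GX8712 = 1710/853 = 2.005.
L_GX8712/L_GX319 = (R_GX8712/R_GX319)²(T_GX8712/T_GX319)⁴ = (0.232)²(2.005)⁴ = 0.8693.
F_GX8712/F_GX319 = (L_GX8712/L_GX319)/(d_GX8712/d_GX319)² = 0.8693/(12.0)² = 0.006037.

0.00604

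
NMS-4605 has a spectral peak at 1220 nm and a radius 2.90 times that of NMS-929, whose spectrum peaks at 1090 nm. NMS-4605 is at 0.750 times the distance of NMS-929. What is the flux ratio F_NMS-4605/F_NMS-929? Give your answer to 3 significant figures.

9.53

Wien's law: T_NMS-4605/T_NMS-929 = λ_NMS-929/λ_NMS-4605 = 1090/1220 = 0.8934.
L_NMS-4605/L_NMS-929 = (R_NMS-4605/R_NMS-929)²(T_NMS-4605/T_NMS-929)⁴ = (2.90)²(0.8934)⁴ = 5.359.
F_NMS-4605/F_NMS-929 = (L_NMS-4605/L_NMS-929)/(d_NMS-4605/d_NMS-929)² = 5.359/(0.750)² = 9.527.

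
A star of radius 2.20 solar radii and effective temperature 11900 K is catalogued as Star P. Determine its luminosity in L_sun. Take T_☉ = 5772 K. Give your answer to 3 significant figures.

L/L_☉ = (R/R_☉)² (T/T_☉)⁴ = (2.20)² × (11900/5772)⁴
       = 4.840 × (2.062)⁴ = 4.840 × 18.07 = 87.44.

87.4 L_sun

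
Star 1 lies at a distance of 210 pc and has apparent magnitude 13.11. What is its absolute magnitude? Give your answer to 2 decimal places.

6.50

M = m − 5 log₁₀(d/10 pc) = 13.11 − 5 log₁₀(210/10)
  = 13.11 − 5 × 1.322 = 13.11 − 6.61 = 6.50.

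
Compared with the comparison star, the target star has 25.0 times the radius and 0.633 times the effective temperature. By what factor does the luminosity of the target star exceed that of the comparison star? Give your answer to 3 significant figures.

100

From the Stefan–Boltzmann law, L ∝ R²T⁴, so
L_t/L_c = (R_t/R_c)² (T_t/T_c)⁴ = (25.0)² × (0.633)⁴ = 625.0 × 0.1606 = 100.3.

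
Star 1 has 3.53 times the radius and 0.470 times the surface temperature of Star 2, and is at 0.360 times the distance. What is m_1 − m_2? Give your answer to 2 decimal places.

L_1/L_2 = (3.53)²(0.470)⁴ = 0.6081.
F_1/F_2 = (L_1/L_2)/(d_1/d_2)² = 0.6081/0.1296 = 4.692.
m_1 − m_2 = −2.5 log₁₀(4.692) = -1.68.

-1.68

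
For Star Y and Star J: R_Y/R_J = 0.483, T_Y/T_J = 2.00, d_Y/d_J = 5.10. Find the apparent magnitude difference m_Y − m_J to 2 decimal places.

2.11

L_Y/L_J = (0.483)²(2.00)⁴ = 3.733.
F_Y/F_J = (L_Y/L_J)/(d_Y/d_J)² = 3.733/26.01 = 0.1435.
m_Y − m_J = −2.5 log₁₀(0.1435) = 2.11.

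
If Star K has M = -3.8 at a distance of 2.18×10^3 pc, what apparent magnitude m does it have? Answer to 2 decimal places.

7.89

m = M + 5 log₁₀(d/10 pc) = -3.8 + 5 log₁₀(2.18×10^3/10)
  = -3.8 + 5 × 2.338 = -3.8 + 11.69 = 7.89.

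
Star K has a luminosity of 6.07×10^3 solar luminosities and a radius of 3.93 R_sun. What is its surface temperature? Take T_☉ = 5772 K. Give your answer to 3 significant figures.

T/T_☉ = (L/L_☉)^(1/4) / (R/R_☉)^(1/2)
T = 5772 × (6.07×10^3)^(1/4) / √(3.93) = 5772 × 8.827 / 1.982 = 2.570×10^4 K.

2.57×10^4 K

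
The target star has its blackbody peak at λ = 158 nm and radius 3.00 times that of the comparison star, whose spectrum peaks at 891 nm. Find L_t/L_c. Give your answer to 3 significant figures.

Wien's law gives T ∝ 1/λ_max, so T_t/T_c = λ_c/λ_t = 891/158 = 5.639.
Then L ∝ R²T⁴ gives L_t/L_c = (3.00)² × (5.639)⁴ = 9.000 × 1011 = 9102.

9.10×10^3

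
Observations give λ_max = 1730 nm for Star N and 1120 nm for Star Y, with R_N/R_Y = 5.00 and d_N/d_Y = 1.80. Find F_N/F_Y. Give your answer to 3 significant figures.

Wien's law: T_N/T_Y = λ_Y/λ_N = 1120/1730 = 0.6474.
L_N/L_Y = (R_N/R_Y)²(T_N/T_Y)⁴ = (5.00)²(0.6474)⁴ = 4.392.
F_N/F_Y = (L_N/L_Y)/(d_N/d_Y)² = 4.392/(1.80)² = 1.355.

1.36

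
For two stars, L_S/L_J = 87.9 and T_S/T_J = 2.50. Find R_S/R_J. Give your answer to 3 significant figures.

1.50

L ∝ R²T⁴ gives R ∝ √L / T², so
R_S/R_J = √(87.9) / (2.50)² = 9.375 / 6.250 = 1.500.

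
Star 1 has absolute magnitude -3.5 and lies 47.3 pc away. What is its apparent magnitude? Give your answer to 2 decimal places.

-0.13

m = M + 5 log₁₀(d/10 pc) = -3.5 + 5 log₁₀(47.3/10)
  = -3.5 + 5 × 0.675 = -3.5 + 3.37 = -0.13.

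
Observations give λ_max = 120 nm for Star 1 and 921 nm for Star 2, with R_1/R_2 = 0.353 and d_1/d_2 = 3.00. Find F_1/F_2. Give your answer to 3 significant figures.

Wien's law: T_1/T_2 = λ_2/λ_1 = 921/120 = 7.675.
L_1/L_2 = (R_1/R_2)²(T_1/T_2)⁴ = (0.353)²(7.675)⁴ = 432.4.
F_1/F_2 = (L_1/L_2)/(d_1/d_2)² = 432.4/(3.00)² = 48.04.

48.0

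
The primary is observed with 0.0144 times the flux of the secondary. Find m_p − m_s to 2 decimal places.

4.60

m_p − m_s = −2.5 log₁₀(F_p/F_s) = −2.5 log₁₀(0.0144) = −2.5 × (-1.842) = 4.604.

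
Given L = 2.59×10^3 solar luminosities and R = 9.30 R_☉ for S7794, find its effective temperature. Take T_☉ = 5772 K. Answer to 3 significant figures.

T/T_☉ = (L/L_☉)^(1/4) / (R/R_☉)^(1/2)
T = 5772 × (2.59×10^3)^(1/4) / √(9.30) = 5772 × 7.134 / 3.050 = 1.350×10^4 K.

1.35×10^4 K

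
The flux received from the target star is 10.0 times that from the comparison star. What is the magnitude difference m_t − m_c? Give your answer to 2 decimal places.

-2.50

m_t − m_c = −2.5 log₁₀(F_t/F_c) = −2.5 log₁₀(10.0) = −2.5 × (1.000) = -2.500.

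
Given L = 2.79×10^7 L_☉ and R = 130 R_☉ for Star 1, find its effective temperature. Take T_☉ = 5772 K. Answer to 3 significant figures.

T/T_☉ = (L/L_☉)^(1/4) / (R/R_☉)^(1/2)
T = 5772 × (2.79×10^7)^(1/4) / √(130) = 5772 × 72.68 / 11.40 = 3.679×10^4 K.

3.68×10^4 K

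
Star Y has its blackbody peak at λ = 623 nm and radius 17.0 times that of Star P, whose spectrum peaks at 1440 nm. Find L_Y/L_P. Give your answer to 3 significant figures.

8.25×10^3

Wien's law gives T ∝ 1/λ_max, so T_Y/T_P = λ_P/λ_Y = 1440/623 = 2.311.
Then L ∝ R²T⁴ gives L_Y/L_P = (17.0)² × (2.311)⁴ = 289.0 × 28.54 = 8249.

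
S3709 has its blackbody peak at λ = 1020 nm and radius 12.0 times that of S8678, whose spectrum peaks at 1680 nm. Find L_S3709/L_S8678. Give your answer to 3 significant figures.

1.06×10^3

Wien's law gives T ∝ 1/λ_max, so T_S3709/T_S8678 = λ_S8678/λ_S3709 = 1680/1020 = 1.647.
Then L ∝ R²T⁴ gives L_S3709/L_S8678 = (12.0)² × (1.647)⁴ = 144.0 × 7.359 = 1060.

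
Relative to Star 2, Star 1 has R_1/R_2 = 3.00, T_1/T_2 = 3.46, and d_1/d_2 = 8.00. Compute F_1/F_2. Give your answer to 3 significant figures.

20.2

L_1/L_2 = (R_1/R_2)²(T_1/T_2)⁴ = (3.00)² × (3.46)⁴ = 1290.
F_1/F_2 = (L_1/L_2)/(d_1/d_2)² = 1290 / (8.00)² = 20.15.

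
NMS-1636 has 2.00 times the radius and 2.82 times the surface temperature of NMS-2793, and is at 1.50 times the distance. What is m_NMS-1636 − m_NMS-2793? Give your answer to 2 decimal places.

L_NMS-1636/L_NMS-2793 = (2.00)²(2.82)⁴ = 253.0.
F_NMS-1636/F_NMS-2793 = (L_NMS-1636/L_NMS-2793)/(d_NMS-1636/d_NMS-2793)² = 253.0/2.250 = 112.4.
m_NMS-1636 − m_NMS-2793 = −2.5 log₁₀(112.4) = -5.13.

-5.13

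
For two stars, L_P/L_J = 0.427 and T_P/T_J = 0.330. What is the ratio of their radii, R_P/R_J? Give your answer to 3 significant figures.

6.00

L ∝ R²T⁴ gives R ∝ √L / T², so
R_P/R_J = √(0.427) / (0.330)² = 0.6535 / 0.1089 = 6.000.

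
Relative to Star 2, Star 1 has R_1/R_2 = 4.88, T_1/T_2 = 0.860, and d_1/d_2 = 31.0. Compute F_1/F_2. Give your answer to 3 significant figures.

L_1/L_2 = (R_1/R_2)²(T_1/T_2)⁴ = (4.88)² × (0.860)⁴ = 13.03.
F_1/F_2 = (L_1/L_2)/(d_1/d_2)² = 13.03 / (31.0)² = 0.01356.

0.0136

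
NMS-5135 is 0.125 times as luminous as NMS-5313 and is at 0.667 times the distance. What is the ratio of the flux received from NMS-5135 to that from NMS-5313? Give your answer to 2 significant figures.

0.28

F = L/(4πd²), so F_NMS-5135/F_NMS-5313 = (L_NMS-5135/L_NMS-5313) / (d_NMS-5135/d_NMS-5313)²
= 0.125 / (0.667)² = 0.125 / 0.4449 = 0.2810.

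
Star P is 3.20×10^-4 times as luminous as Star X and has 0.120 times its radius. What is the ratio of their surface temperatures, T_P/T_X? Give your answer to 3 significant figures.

L ∝ R²T⁴ gives T ∝ (L/R²)^(1/4), so
T_P/T_X = (3.20×10^-4 / 0.120²)^(1/4) = (0.02222)^(1/4) = 0.3861.

0.386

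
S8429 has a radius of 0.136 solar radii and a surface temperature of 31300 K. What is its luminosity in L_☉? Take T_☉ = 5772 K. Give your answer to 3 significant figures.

L/L_☉ = (R/R_☉)² (T/T_☉)⁴ = (0.136)² × (31300/5772)⁴
       = 0.01850 × (5.423)⁴ = 0.01850 × 864.7 = 15.99.

16.0 L_☉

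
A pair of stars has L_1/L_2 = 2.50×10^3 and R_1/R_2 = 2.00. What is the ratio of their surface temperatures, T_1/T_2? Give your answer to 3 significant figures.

L ∝ R²T⁴ gives T ∝ (L/R²)^(1/4), so
T_1/T_2 = (2.50×10^3 / 2.00²)^(1/4) = (625.0)^(1/4) = 5.000.

5.00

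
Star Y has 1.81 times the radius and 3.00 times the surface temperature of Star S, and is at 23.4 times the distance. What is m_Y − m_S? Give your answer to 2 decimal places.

0.79

L_Y/L_S = (1.81)²(3.00)⁴ = 265.4.
F_Y/F_S = (L_Y/L_S)/(d_Y/d_S)² = 265.4/547.6 = 0.4846.
m_Y − m_S = −2.5 log₁₀(0.4846) = 0.79.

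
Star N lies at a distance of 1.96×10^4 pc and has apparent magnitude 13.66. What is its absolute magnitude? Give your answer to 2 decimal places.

M = m − 5 log₁₀(d/10 pc) = 13.66 − 5 log₁₀(1.96×10^4/10)
  = 13.66 − 5 × 3.292 = 13.66 − 16.46 = -2.80.

-2.80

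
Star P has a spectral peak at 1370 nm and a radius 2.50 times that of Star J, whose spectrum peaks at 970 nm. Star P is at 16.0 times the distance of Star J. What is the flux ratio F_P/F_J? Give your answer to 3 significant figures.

0.00614

Wien's law: T_P/T_J = λ_J/λ_P = 970/1370 = 0.7080.
L_P/L_J = (R_P/R_J)²(T_P/T_J)⁴ = (2.50)²(0.7080)⁴ = 1.571.
F_P/F_J = (L_P/L_J)/(d_P/d_J)² = 1.571/(16.0)² = 0.006135.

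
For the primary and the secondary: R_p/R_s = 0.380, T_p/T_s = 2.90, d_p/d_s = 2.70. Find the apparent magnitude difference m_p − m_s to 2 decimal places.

L_p/L_s = (0.380)²(2.90)⁴ = 10.21.
F_p/F_s = (L_p/L_s)/(d_p/d_s)² = 10.21/7.290 = 1.401.
m_p − m_s = −2.5 log₁₀(1.401) = -0.37.

-0.37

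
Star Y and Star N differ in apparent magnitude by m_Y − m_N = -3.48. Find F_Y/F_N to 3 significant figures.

24.7

F_Y/F_N = 10^(−(m_Y − m_N)/2.5) = 10^(3.48/2.5) = 10^1.392 = 24.66.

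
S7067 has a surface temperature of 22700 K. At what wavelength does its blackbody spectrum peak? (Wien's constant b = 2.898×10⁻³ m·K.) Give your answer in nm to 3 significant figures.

128 nm

λ_max = b/T = 2.898×10⁻³ / 22700 = 1.28×10^-7 m = 127.7 nm.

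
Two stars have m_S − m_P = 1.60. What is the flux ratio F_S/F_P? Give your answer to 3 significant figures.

F_S/F_P = 10^(−(m_S − m_P)/2.5) = 10^(-1.60/2.5) = 10^-0.640 = 0.2291.

0.229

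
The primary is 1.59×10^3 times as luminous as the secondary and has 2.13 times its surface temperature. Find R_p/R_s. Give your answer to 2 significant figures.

8.8

L ∝ R²T⁴ gives R ∝ √L / T², so
R_p/R_s = √(1.59×10^3) / (2.13)² = 39.87 / 4.537 = 8.789.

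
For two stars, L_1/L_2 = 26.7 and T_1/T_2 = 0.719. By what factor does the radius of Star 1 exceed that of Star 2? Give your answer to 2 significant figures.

10

L ∝ R²T⁴ gives R ∝ √L / T², so
R_1/R_2 = √(26.7) / (0.719)² = 5.167 / 0.5170 = 9.995.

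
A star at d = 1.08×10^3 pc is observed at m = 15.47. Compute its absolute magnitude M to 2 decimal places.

M = m − 5 log₁₀(d/10 pc) = 15.47 − 5 log₁₀(1.08×10^3/10)
  = 15.47 − 5 × 2.033 = 15.47 − 10.17 = 5.30.

5.30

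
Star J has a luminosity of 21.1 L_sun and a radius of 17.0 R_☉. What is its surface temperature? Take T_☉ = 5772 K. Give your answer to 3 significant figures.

3.00×10^3 K

T/T_☉ = (L/L_☉)^(1/4) / (R/R_☉)^(1/2)
T = 5772 × (21.1)^(1/4) / √(17.0) = 5772 × 2.143 / 4.123 = 3000 K.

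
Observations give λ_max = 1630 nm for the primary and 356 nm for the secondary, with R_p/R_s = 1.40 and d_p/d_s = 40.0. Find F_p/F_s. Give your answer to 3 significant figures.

2.79×10^-6

Wien's law: T_p/T_s = λ_s/λ_p = 356/1630 = 0.2184.
L_p/L_s = (R_p/R_s)²(T_p/T_s)⁴ = (1.40)²(0.2184)⁴ = 0.004460.
F_p/F_s = (L_p/L_s)/(d_p/d_s)² = 0.004460/(40.0)² = 2.787×10^-6.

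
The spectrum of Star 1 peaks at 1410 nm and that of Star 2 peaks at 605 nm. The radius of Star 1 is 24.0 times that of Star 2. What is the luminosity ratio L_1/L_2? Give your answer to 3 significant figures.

Wien's law gives T ∝ 1/λ_max, so T_1/T_2 = λ_2/λ_1 = 605/1410 = 0.4291.
Then L ∝ R²T⁴ gives L_1/L_2 = (24.0)² × (0.4291)⁴ = 576.0 × 0.03390 = 19.52.

19.5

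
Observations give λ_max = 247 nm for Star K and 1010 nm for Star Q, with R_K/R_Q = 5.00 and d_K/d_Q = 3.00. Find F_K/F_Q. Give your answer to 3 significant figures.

777

Wien's law: T_K/T_Q = λ_Q/λ_K = 1010/247 = 4.089.
L_K/L_Q = (R_K/R_Q)²(T_K/T_Q)⁴ = (5.00)²(4.089)⁴ = 6989.
F_K/F_Q = (L_K/L_Q)/(d_K/d_Q)² = 6989/(3.00)² = 776.6.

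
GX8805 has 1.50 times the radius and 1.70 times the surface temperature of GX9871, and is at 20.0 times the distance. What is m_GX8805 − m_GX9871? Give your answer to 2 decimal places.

L_GX8805/L_GX9871 = (1.50)²(1.70)⁴ = 18.79.
F_GX8805/F_GX9871 = (L_GX8805/L_GX9871)/(d_GX8805/d_GX9871)² = 18.79/400.0 = 0.04698.
m_GX8805 − m_GX9871 = −2.5 log₁₀(0.04698) = 3.32.

3.32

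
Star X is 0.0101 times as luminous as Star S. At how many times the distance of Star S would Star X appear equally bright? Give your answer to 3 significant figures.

0.100

Equal flux requires L_X/d_X² = L_S/d_S², so d_X/d_S = √(L_X/L_S)
= √(0.0101) = 0.1005.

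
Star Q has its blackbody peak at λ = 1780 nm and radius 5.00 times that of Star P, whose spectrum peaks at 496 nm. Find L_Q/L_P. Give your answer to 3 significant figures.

Wien's law gives T ∝ 1/λ_max, so T_Q/T_P = λ_P/λ_Q = 496/1780 = 0.2787.
Then L ∝ R²T⁴ gives L_Q/L_P = (5.00)² × (0.2787)⁴ = 25.00 × 0.006029 = 0.1507.

0.151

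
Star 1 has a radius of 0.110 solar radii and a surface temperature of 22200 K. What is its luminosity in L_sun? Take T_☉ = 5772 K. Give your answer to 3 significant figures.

L/L_☉ = (R/R_☉)² (T/T_☉)⁴ = (0.110)² × (22200/5772)⁴
       = 0.01210 × (3.846)⁴ = 0.01210 × 218.8 = 2.648.

2.65 L_sun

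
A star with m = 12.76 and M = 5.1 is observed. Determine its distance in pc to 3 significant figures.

340 pc

m − M = 5 log₁₀(d/10 pc)
12.76 − (5.1) = 7.66 = 5 log₁₀(d/10)
d = 10 × 10^(7.66/5) = 10 × 10^1.532 = 340.4 pc.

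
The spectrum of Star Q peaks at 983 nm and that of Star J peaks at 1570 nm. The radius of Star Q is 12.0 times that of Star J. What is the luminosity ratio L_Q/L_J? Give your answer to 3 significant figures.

Wien's law gives T ∝ 1/λ_max, so T_Q/T_J = λ_J/λ_Q = 1570/983 = 1.597.
Then L ∝ R²T⁴ gives L_Q/L_J = (12.0)² × (1.597)⁴ = 144.0 × 6.507 = 937.0.

937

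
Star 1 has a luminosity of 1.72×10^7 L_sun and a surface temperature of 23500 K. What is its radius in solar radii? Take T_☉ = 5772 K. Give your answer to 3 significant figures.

250 solar radii

R/R_☉ = √(L/L_☉) / (T/T_☉)² = √(1.72×10^7) / (4.071)²
       = 4147 / 16.58 = 250.2.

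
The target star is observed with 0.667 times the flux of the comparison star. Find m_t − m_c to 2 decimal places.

0.44

m_t − m_c = −2.5 log₁₀(F_t/F_c) = −2.5 log₁₀(0.667) = −2.5 × (-0.176) = 0.440.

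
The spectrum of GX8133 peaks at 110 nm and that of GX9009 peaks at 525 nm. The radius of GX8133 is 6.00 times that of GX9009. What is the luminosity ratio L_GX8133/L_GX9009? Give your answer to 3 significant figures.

1.87×10^4

Wien's law gives T ∝ 1/λ_max, so T_GX8133/T_GX9009 = λ_GX9009/λ_GX8133 = 525/110 = 4.773.
Then L ∝ R²T⁴ gives L_GX8133/L_GX9009 = (6.00)² × (4.773)⁴ = 36.00 × 518.9 = 1.868×10^4.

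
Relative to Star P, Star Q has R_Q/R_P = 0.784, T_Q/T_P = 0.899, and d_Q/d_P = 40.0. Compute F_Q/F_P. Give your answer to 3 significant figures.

L_Q/L_P = (R_Q/R_P)²(T_Q/T_P)⁴ = (0.784)² × (0.899)⁴ = 0.4015.
F_Q/F_P = (L_Q/L_P)/(d_Q/d_P)² = 0.4015 / (40.0)² = 2.509×10^-4.

2.51×10^-4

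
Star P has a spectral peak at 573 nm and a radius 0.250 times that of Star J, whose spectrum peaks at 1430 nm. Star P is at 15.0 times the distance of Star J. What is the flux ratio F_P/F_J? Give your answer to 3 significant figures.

Wien's law: T_P/T_J = λ_J/λ_P = 1430/573 = 2.496.
L_P/L_J = (R_P/R_J)²(T_P/T_J)⁴ = (0.250)²(2.496)⁴ = 2.424.
F_P/F_J = (L_P/L_J)/(d_P/d_J)² = 2.424/(15.0)² = 0.01078.

0.0108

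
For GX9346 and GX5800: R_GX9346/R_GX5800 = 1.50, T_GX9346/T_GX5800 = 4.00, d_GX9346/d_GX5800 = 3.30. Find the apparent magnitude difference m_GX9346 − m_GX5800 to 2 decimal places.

-4.31

L_GX9346/L_GX5800 = (1.50)²(4.00)⁴ = 576.0.
F_GX9346/F_GX5800 = (L_GX9346/L_GX5800)/(d_GX9346/d_GX5800)² = 576.0/10.89 = 52.89.
m_GX9346 − m_GX5800 = −2.5 log₁₀(52.89) = -4.31.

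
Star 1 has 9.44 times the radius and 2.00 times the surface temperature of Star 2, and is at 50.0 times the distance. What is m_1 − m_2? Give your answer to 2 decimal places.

0.61

L_1/L_2 = (9.44)²(2.00)⁴ = 1426.
F_1/F_2 = (L_1/L_2)/(d_1/d_2)² = 1426/2500 = 0.5703.
m_1 − m_2 = −2.5 log₁₀(0.5703) = 0.61.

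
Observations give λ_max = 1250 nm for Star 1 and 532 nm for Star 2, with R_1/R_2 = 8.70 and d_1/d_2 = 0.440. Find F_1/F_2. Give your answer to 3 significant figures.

Wien's law: T_1/T_2 = λ_2/λ_1 = 532/1250 = 0.4256.
L_1/L_2 = (R_1/R_2)²(T_1/T_2)⁴ = (8.70)²(0.4256)⁴ = 2.483.
F_1/F_2 = (L_1/L_2)/(d_1/d_2)² = 2.483/(0.440)² = 12.83.

12.8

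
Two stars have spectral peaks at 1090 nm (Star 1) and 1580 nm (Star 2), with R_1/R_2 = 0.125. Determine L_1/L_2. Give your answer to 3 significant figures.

Wien's law gives T ∝ 1/λ_max, so T_1/T_2 = λ_2/λ_1 = 1580/1090 = 1.450.
Then L ∝ R²T⁴ gives L_1/L_2 = (0.125)² × (1.450)⁴ = 0.01562 × 4.415 = 0.06898.

0.0690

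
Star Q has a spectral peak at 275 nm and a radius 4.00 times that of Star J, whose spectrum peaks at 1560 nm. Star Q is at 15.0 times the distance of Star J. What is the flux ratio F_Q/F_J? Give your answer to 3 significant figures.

Wien's law: T_Q/T_J = λ_J/λ_Q = 1560/275 = 5.673.
L_Q/L_J = (R_Q/R_J)²(T_Q/T_J)⁴ = (4.00)²(5.673)⁴ = 1.657×10^4.
F_Q/F_J = (L_Q/L_J)/(d_Q/d_J)² = 1.657×10^4/(15.0)² = 73.64.

73.6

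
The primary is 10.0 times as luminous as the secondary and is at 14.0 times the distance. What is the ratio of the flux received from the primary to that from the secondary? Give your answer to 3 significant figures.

F = L/(4πd²), so F_p/F_s = (L_p/L_s) / (d_p/d_s)²
= 10.0 / (14.0)² = 10.0 / 196.0 = 0.05102.

0.0510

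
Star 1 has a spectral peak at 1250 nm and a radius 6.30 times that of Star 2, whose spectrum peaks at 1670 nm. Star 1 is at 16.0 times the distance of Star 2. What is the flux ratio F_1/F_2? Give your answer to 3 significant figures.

Wien's law: T_1/T_2 = λ_2/λ_1 = 1670/1250 = 1.336.
L_1/L_2 = (R_1/R_2)²(T_1/T_2)⁴ = (6.30)²(1.336)⁴ = 126.4.
F_1/F_2 = (L_1/L_2)/(d_1/d_2)² = 126.4/(16.0)² = 0.4939.

0.494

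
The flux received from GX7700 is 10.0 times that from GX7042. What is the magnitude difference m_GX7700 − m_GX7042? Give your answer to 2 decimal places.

m_GX7700 − m_GX7042 = −2.5 log₁₀(F_GX7700/F_GX7042) = −2.5 log₁₀(10.0) = −2.5 × (1.000) = -2.500.

-2.50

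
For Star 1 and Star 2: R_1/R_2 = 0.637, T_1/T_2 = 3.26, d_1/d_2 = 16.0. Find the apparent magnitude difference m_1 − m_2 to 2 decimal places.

1.87

L_1/L_2 = (0.637)²(3.26)⁴ = 45.83.
F_1/F_2 = (L_1/L_2)/(d_1/d_2)² = 45.83/256.0 = 0.1790.
m_1 − m_2 = −2.5 log₁₀(0.1790) = 1.87.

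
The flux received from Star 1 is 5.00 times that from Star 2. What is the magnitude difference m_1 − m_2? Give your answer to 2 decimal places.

m_1 − m_2 = −2.5 log₁₀(F_1/F_2) = −2.5 log₁₀(5.00) = −2.5 × (0.699) = -1.747.

-1.75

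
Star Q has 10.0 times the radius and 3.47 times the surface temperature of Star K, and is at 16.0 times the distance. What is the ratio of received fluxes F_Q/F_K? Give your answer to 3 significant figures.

L_Q/L_K = (R_Q/R_K)²(T_Q/T_K)⁴ = (10.0)² × (3.47)⁴ = 1.450×10^4.
F_Q/F_K = (L_Q/L_K)/(d_Q/d_K)² = 1.450×10^4 / (16.0)² = 56.63.

56.6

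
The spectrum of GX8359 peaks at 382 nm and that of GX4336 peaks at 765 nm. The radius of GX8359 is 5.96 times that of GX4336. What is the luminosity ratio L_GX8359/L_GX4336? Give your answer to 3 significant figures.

Wien's law gives T ∝ 1/λ_max, so T_GX8359/T_GX4336 = λ_GX4336/λ_GX8359 = 765/382 = 2.003.
Then L ∝ R²T⁴ gives L_GX8359/L_GX4336 = (5.96)² × (2.003)⁴ = 35.52 × 16.08 = 571.3.

571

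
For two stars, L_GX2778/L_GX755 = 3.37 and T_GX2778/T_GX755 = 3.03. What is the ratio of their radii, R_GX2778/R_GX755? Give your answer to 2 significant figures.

L ∝ R²T⁴ gives R ∝ √L / T², so
R_GX2778/R_GX755 = √(3.37) / (3.03)² = 1.836 / 9.181 = 0.2000.

0.20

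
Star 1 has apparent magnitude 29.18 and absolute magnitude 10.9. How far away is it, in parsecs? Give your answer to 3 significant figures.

4.53×10^4 pc

m − M = 5 log₁₀(d/10 pc)
29.18 − (10.9) = 18.28 = 5 log₁₀(d/10)
d = 10 × 10^(18.28/5) = 10 × 10^3.656 = 4.529×10^4 pc.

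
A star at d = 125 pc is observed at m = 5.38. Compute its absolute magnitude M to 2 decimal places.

M = m − 5 log₁₀(d/10 pc) = 5.38 − 5 log₁₀(125/10)
  = 5.38 − 5 × 1.097 = 5.38 − 5.48 = -0.10.

-0.10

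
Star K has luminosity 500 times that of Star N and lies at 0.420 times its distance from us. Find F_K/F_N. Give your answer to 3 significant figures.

2.83×10^3

F = L/(4πd²), so F_K/F_N = (L_K/L_N) / (d_K/d_N)²
= 500 / (0.420)² = 500 / 0.1764 = 2834.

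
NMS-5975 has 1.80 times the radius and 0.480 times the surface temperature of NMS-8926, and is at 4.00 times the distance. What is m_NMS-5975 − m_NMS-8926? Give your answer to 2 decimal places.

L_NMS-5975/L_NMS-8926 = (1.80)²(0.480)⁴ = 0.1720.
F_NMS-5975/F_NMS-8926 = (L_NMS-5975/L_NMS-8926)/(d_NMS-5975/d_NMS-8926)² = 0.1720/16.00 = 0.01075.
m_NMS-5975 − m_NMS-8926 = −2.5 log₁₀(0.01075) = 4.92.

4.92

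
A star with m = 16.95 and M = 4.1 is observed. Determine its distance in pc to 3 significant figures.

m − M = 5 log₁₀(d/10 pc)
16.95 − (4.1) = 12.85 = 5 log₁₀(d/10)
d = 10 × 10^(12.85/5) = 10 × 10^2.570 = 3715 pc.

3.72×10^3 pc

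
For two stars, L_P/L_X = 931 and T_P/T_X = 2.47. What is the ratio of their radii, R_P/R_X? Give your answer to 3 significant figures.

L ∝ R²T⁴ gives R ∝ √L / T², so
R_P/R_X = √(931) / (2.47)² = 30.51 / 6.101 = 5.001.

5.00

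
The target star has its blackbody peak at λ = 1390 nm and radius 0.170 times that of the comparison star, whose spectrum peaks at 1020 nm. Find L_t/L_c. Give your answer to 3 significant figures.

Wien's law gives T ∝ 1/λ_max, so T_t/T_c = λ_c/λ_t = 1020/1390 = 0.7338.
Then L ∝ R²T⁴ gives L_t/L_c = (0.170)² × (0.7338)⁴ = 0.02890 × 0.2900 = 0.008380.

0.00838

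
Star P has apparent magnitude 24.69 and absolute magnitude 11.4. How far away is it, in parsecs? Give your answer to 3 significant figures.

m − M = 5 log₁₀(d/10 pc)
24.69 − (11.4) = 13.29 = 5 log₁₀(d/10)
d = 10 × 10^(13.29/5) = 10 × 10^2.658 = 4550 pc.

4.55×10^3 pc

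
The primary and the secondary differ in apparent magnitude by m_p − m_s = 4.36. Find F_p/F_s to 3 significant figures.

0.0180

F_p/F_s = 10^(−(m_p − m_s)/2.5) = 10^(-4.36/2.5) = 10^-1.744 = 0.01803.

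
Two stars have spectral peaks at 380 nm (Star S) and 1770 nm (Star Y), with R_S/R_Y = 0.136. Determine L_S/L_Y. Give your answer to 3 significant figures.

Wien's law gives T ∝ 1/λ_max, so T_S/T_Y = λ_Y/λ_S = 1770/380 = 4.658.
Then L ∝ R²T⁴ gives L_S/L_Y = (0.136)² × (4.658)⁴ = 0.01850 × 470.7 = 8.706.

8.71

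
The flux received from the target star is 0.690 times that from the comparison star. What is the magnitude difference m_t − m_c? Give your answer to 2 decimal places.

m_t − m_c = −2.5 log₁₀(F_t/F_c) = −2.5 log₁₀(0.690) = −2.5 × (-0.161) = 0.403.

0.40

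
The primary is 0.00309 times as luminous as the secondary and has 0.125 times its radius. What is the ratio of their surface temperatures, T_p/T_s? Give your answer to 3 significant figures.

L ∝ R²T⁴ gives T ∝ (L/R²)^(1/4), so
T_p/T_s = (0.00309 / 0.125²)^(1/4) = (0.1978)^(1/4) = 0.6669.

0.667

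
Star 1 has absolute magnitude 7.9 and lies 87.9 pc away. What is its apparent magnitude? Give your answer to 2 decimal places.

m = M + 5 log₁₀(d/10 pc) = 7.9 + 5 log₁₀(87.9/10)
  = 7.9 + 5 × 0.944 = 7.9 + 4.72 = 12.62.

12.62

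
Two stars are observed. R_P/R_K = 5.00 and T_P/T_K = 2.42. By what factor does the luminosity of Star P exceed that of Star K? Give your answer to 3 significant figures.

From the Stefan–Boltzmann law, L ∝ R²T⁴, so
L_P/L_K = (R_P/R_K)² (T_P/T_K)⁴ = (5.00)² × (2.42)⁴ = 25.00 × 34.30 = 857.4.

857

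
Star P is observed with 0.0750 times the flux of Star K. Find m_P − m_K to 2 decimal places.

2.81

m_P − m_K = −2.5 log₁₀(F_P/F_K) = −2.5 log₁₀(0.0750) = −2.5 × (-1.125) = 2.812.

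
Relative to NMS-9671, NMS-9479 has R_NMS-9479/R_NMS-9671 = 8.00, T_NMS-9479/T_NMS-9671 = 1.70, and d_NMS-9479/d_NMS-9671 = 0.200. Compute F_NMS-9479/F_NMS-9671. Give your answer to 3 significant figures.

L_NMS-9479/L_NMS-9671 = (R_NMS-9479/R_NMS-9671)²(T_NMS-9479/T_NMS-9671)⁴ = (8.00)² × (1.70)⁴ = 534.5.
F_NMS-9479/F_NMS-9671 = (L_NMS-9479/L_NMS-9671)/(d_NMS-9479/d_NMS-9671)² = 534.5 / (0.200)² = 1.336×10^4.

1.34×10^4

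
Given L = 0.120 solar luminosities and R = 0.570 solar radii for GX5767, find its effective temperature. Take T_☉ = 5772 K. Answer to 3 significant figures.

4.50×10^3 K

T/T_☉ = (L/L_☉)^(1/4) / (R/R_☉)^(1/2)
T = 5772 × (0.120)^(1/4) / √(0.570) = 5772 × 0.5886 / 0.7550 = 4500 K.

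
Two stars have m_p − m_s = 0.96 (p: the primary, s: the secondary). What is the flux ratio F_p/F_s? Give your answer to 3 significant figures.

F_p/F_s = 10^(−(m_p − m_s)/2.5) = 10^(-0.96/2.5) = 10^-0.384 = 0.4130.

0.413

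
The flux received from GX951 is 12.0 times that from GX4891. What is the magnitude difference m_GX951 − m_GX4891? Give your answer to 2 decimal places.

-2.70

m_GX951 − m_GX4891 = −2.5 log₁₀(F_GX951/F_GX4891) = −2.5 log₁₀(12.0) = −2.5 × (1.079) = -2.698.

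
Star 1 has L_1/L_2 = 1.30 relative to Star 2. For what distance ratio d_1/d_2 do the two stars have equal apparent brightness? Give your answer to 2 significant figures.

Equal flux requires L_1/d_1² = L_2/d_2², so d_1/d_2 = √(L_1/L_2)
= √(1.30) = 1.140.

1.1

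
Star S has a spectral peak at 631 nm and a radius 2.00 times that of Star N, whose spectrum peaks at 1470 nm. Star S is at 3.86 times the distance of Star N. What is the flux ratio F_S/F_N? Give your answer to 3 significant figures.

7.91

Wien's law: T_S/T_N = λ_N/λ_S = 1470/631 = 2.330.
L_S/L_N = (R_S/R_N)²(T_S/T_N)⁴ = (2.00)²(2.330)⁴ = 117.8.
F_S/F_N = (L_S/L_N)/(d_S/d_N)² = 117.8/(3.86)² = 7.907.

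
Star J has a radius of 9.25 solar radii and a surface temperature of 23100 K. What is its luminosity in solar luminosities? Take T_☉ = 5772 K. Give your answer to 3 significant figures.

2.19×10^4 solar luminosities

L/L_☉ = (R/R_☉)² (T/T_☉)⁴ = (9.25)² × (23100/5772)⁴
       = 85.56 × (4.002)⁴ = 85.56 × 256.5 = 2.195×10^4.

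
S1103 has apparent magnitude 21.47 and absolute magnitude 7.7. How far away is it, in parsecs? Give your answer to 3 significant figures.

m − M = 5 log₁₀(d/10 pc)
21.47 − (7.7) = 13.77 = 5 log₁₀(d/10)
d = 10 × 10^(13.77/5) = 10 × 10^2.754 = 5675 pc.

5.68×10^3 pc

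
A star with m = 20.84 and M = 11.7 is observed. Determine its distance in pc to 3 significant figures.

673 pc

m − M = 5 log₁₀(d/10 pc)
20.84 − (11.7) = 9.14 = 5 log₁₀(d/10)
d = 10 × 10^(9.14/5) = 10 × 10^1.828 = 673.0 pc.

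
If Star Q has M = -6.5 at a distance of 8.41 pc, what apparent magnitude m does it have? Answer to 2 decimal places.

-6.88

m = M + 5 log₁₀(d/10 pc) = -6.5 + 5 log₁₀(8.41/10)
  = -6.5 + 5 × -0.075 = -6.5 + -0.38 = -6.88.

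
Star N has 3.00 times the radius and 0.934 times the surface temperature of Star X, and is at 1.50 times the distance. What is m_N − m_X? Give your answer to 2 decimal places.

L_N/L_X = (3.00)²(0.934)⁴ = 6.849.
F_N/F_X = (L_N/L_X)/(d_N/d_X)² = 6.849/2.250 = 3.044.
m_N − m_X = −2.5 log₁₀(3.044) = -1.21.

-1.21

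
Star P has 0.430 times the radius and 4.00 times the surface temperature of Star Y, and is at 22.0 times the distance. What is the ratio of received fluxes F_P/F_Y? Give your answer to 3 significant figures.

L_P/L_Y = (R_P/R_Y)²(T_P/T_Y)⁴ = (0.430)² × (4.00)⁴ = 47.33.
F_P/F_Y = (L_P/L_Y)/(d_P/d_Y)² = 47.33 / (22.0)² = 0.09780.

0.0978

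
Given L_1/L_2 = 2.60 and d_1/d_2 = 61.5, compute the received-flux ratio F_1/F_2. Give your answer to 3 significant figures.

6.87×10^-4

F = L/(4πd²), so F_1/F_2 = (L_1/L_2) / (d_1/d_2)²
= 2.60 / (61.5)² = 2.60 / 3782 = 6.874×10^-4.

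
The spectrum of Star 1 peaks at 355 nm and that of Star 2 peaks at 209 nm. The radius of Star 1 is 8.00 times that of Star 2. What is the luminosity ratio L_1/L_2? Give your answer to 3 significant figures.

Wien's law gives T ∝ 1/λ_max, so T_1/T_2 = λ_2/λ_1 = 209/355 = 0.5887.
Then L ∝ R²T⁴ gives L_1/L_2 = (8.00)² × (0.5887)⁴ = 64.00 × 0.1201 = 7.689.

7.69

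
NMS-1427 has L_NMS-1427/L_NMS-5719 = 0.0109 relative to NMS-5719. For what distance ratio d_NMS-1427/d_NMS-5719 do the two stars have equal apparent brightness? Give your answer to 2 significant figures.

0.10

Equal flux requires L_NMS-1427/d_NMS-1427² = L_NMS-5719/d_NMS-5719², so d_NMS-1427/d_NMS-5719 = √(L_NMS-1427/L_NMS-5719)
= √(0.0109) = 0.1044.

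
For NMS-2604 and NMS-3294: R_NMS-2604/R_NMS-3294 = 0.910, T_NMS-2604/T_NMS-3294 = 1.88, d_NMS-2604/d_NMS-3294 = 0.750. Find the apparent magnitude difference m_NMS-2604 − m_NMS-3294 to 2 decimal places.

L_NMS-2604/L_NMS-3294 = (0.910)²(1.88)⁴ = 10.34.
F_NMS-2604/F_NMS-3294 = (L_NMS-2604/L_NMS-3294)/(d_NMS-2604/d_NMS-3294)² = 10.34/0.5625 = 18.39.
m_NMS-2604 − m_NMS-3294 = −2.5 log₁₀(18.39) = -3.16.

-3.16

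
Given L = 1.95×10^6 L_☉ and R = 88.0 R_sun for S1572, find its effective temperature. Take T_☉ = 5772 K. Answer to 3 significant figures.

T/T_☉ = (L/L_☉)^(1/4) / (R/R_☉)^(1/2)
T = 5772 × (1.95×10^6)^(1/4) / √(88.0) = 5772 × 37.37 / 9.381 = 2.299×10^4 K.

2.30×10^4 K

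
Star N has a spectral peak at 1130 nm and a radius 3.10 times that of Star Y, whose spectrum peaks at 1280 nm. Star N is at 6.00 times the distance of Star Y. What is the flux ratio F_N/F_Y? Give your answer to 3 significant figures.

Wien's law: T_N/T_Y = λ_Y/λ_N = 1280/1130 = 1.133.
L_N/L_Y = (R_N/R_Y)²(T_N/T_Y)⁴ = (3.10)²(1.133)⁴ = 15.82.
F_N/F_Y = (L_N/L_Y)/(d_N/d_Y)² = 15.82/(6.00)² = 0.4395.

0.439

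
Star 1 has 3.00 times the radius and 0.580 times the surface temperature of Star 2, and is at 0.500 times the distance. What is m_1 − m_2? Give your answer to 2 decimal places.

L_1/L_2 = (3.00)²(0.580)⁴ = 1.018.
F_1/F_2 = (L_1/L_2)/(d_1/d_2)² = 1.018/0.2500 = 4.074.
m_1 − m_2 = −2.5 log₁₀(4.074) = -1.53.

-1.53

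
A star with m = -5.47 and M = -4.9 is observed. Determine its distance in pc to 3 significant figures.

m − M = 5 log₁₀(d/10 pc)
-5.47 − (-4.9) = -0.57 = 5 log₁₀(d/10)
d = 10 × 10^(-0.57/5) = 10 × 10^-0.114 = 7.691 pc.

7.69 pc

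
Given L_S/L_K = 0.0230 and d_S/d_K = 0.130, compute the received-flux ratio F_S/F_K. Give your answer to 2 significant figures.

1.4

F = L/(4πd²), so F_S/F_K = (L_S/L_K) / (d_S/d_K)²
= 0.0230 / (0.130)² = 0.0230 / 0.01690 = 1.361.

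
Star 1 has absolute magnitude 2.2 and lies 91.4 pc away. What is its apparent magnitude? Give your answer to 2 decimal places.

m = M + 5 log₁₀(d/10 pc) = 2.2 + 5 log₁₀(91.4/10)
  = 2.2 + 5 × 0.961 = 2.2 + 4.80 = 7.00.

7.00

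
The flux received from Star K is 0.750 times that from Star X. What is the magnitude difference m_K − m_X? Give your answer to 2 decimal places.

0.31

m_K − m_X = −2.5 log₁₀(F_K/F_X) = −2.5 log₁₀(0.750) = −2.5 × (-0.125) = 0.312.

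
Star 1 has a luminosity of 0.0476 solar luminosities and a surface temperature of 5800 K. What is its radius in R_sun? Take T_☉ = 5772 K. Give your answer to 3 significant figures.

R/R_☉ = √(L/L_☉) / (T/T_☉)² = √(0.0476) / (1.005)²
       = 0.2182 / 1.010 = 0.2161.

0.216 R_sun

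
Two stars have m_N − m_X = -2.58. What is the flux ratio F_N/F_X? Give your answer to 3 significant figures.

F_N/F_X = 10^(−(m_N − m_X)/2.5) = 10^(2.58/2.5) = 10^1.032 = 10.76.

10.8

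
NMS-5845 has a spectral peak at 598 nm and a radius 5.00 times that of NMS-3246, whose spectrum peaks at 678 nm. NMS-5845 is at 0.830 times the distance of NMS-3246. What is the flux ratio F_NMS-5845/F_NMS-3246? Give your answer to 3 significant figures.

Wien's law: T_NMS-5845/T_NMS-3246 = λ_NMS-3246/λ_NMS-5845 = 678/598 = 1.134.
L_NMS-5845/L_NMS-3246 = (R_NMS-5845/R_NMS-3246)²(T_NMS-5845/T_NMS-3246)⁴ = (5.00)²(1.134)⁴ = 41.31.
F_NMS-5845/F_NMS-3246 = (L_NMS-5845/L_NMS-3246)/(d_NMS-5845/d_NMS-3246)² = 41.31/(0.830)² = 59.97.

60.0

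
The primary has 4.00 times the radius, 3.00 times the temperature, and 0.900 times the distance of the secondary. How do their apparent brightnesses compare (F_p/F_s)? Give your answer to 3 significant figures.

1.60×10^3

L_p/L_s = (R_p/R_s)²(T_p/T_s)⁴ = (4.00)² × (3.00)⁴ = 1296.
F_p/F_s = (L_p/L_s)/(d_p/d_s)² = 1296 / (0.900)² = 1600.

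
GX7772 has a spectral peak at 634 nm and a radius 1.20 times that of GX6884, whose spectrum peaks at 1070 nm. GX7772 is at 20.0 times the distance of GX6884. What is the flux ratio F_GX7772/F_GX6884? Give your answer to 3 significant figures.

0.0292

Wien's law: T_GX7772/T_GX6884 = λ_GX6884/λ_GX7772 = 1070/634 = 1.688.
L_GX7772/L_GX6884 = (R_GX7772/R_GX6884)²(T_GX7772/T_GX6884)⁴ = (1.20)²(1.688)⁴ = 11.68.
F_GX7772/F_GX6884 = (L_GX7772/L_GX6884)/(d_GX7772/d_GX6884)² = 11.68/(20.0)² = 0.02921.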